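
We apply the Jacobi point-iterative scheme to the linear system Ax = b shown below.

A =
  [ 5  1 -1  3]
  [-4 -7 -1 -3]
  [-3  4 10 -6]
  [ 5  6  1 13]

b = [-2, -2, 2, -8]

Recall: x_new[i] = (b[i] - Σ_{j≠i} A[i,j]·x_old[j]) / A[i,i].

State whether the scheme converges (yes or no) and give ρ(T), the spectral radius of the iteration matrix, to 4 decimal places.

Let D = diag(5, -7, 10, 13); L, U the strict triangles.
Jacobi: T = -D⁻¹(L+U), T[3,2] = -(1)/(13) = -0.0769; T[3,3] = 0.
  T[0,:] = [+0.0000  -0.2000  +0.2000  -0.6000]
  T[1,:] = [-0.5714  +0.0000  -0.1429  -0.4286]
  T[2,:] = [+0.3000  -0.4000  +0.0000  +0.6000]
  T[3,:] = [-0.3846  -0.4615  -0.0769  +0.0000]
|eigenvalues of T|: 0.8733, 0.5764, 0.3589, 0.0620.
ρ(T) = max|λ| = 0.8733; 0.8733 < 1 ⇒ converges.

yes, ρ = 0.8733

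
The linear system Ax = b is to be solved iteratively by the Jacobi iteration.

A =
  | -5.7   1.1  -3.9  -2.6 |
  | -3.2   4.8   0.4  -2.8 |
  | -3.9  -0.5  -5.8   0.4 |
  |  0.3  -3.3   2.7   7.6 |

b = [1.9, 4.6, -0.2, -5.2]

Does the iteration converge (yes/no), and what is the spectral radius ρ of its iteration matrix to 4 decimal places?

yes, ρ = 0.9458

Write A = D+L+U with D = diag(-5.7, 4.8, -5.8, 7.6).
T_J = -D⁻¹(L+U): T[3,2] = -(2.7)/(7.6) = -0.3553; T[3,3] = 0.
  T[0,:] = [+0.0000  +0.1930  -0.6842  -0.4561]
  T[1,:] = [+0.6667  +0.0000  -0.0833  +0.5833]
  T[2,:] = [-0.6724  -0.0862  +0.0000  +0.0690]
  T[3,:] = [-0.0395  +0.4342  -0.3553  +0.0000]
eigenvalue magnitudes: 0.9458, 0.6541, 0.6541, 0.3014.
ρ = 0.9458; 0.9458 < 1: convergent.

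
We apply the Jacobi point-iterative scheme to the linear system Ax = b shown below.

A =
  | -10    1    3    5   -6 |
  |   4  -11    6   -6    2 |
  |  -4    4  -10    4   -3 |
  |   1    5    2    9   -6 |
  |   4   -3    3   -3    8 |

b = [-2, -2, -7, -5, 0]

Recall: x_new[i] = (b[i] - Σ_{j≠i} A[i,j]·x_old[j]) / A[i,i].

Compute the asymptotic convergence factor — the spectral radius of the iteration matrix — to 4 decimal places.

Let D = diag(-10, -11, -10, 9, 8); L, U the strict triangles.
T_J = -D⁻¹(L+U): T[0,2] = -(3)/(-10) = +0.3000; T[0,0] = 0.
  T[0,:] = [+0.0000 +0.1000 +0.3000 +0.5000 -0.6000]
  T[1,:] = [+0.3636 +0.0000 +0.5455 -0.5455 +0.1818]
  T[2,:] = [-0.4000 +0.4000 +0.0000 +0.4000 -0.3000]
  T[3,:] = [-0.1111 -0.5556 -0.2222 +0.0000 +0.6667]
  T[4,:] = [-0.5000 +0.3750 -0.3750 +0.3750 +0.0000]
|λ(T)| sorted: 1.3041, 0.4699, 0.4699, 0.4597, 0.0900.
spectral radius ρ = 1.3041; 1.3041 > 1 ⇒ diverges.

1.3041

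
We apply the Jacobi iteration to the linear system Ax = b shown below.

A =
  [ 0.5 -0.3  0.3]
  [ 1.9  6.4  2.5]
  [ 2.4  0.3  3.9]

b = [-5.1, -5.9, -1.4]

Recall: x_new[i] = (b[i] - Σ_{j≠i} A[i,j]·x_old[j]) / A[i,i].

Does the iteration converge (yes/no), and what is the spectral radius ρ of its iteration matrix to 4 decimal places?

Diagonal D = diag(0.5, 6.4, 3.9); L, U strict lower/upper.
Jacobi T = -D⁻¹(L+U): T[1,0] = -(1.9)/(6.4) = -0.2969; T[1,1] = 0.
  T[0,:] = [+0.0000  +0.6000  -0.6000]
  T[1,:] = [-0.2969  +0.0000  -0.3906]
  T[2,:] = [-0.6154  -0.0769  +0.0000]
moduli |λ_i(T)| = 0.6497, 0.4482, 0.4482.
ρ = 0.6497; 0.6497 < 1, so it converges for any x₀.

yes, ρ = 0.6497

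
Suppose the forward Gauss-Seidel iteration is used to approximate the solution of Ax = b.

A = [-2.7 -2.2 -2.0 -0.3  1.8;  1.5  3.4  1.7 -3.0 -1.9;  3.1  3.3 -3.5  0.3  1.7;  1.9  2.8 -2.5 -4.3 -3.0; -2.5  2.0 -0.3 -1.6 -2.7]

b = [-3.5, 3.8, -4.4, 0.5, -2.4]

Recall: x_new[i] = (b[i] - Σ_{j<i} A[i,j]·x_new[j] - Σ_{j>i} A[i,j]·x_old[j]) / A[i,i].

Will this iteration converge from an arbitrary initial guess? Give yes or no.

A = D + L + U where D = diag(-2.7, 3.4, -3.5, -4.3, -2.7).
Gauss-Seidel: T = -(D+L)⁻¹U, row 0 first, T[0,2] = -(-2)/(-2.7) = -0.7407; later rows by forward substitution.
  T[0,:] = [+0.0000, -0.8148, -0.7407, -0.1111, +0.6667]
  T[1,:] = [+0.0000, +0.3595, -0.1732, +0.9314, +0.2647]
  T[2,:] = [+0.0000, -0.3828, -0.8194, +0.8655, +1.3258]
  T[3,:] = [+0.0000, +0.0966, +0.0363, +0.0542, -1.0015]
  T[4,:] = [+0.0000, +1.0060, +0.6271, +0.6645, +0.0250]
moduli |λ_i(T)| = 1.6978, 1.1283, 1.1283, 0.0104, 0.0000.
spectral radius ρ = 1.6978; 1.6978 > 1: divergent.

no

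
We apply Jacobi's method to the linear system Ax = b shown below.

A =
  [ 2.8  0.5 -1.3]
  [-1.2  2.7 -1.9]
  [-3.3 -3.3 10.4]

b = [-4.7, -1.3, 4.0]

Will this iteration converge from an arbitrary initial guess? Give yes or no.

A = D + L + U where D = diag(2.8, 2.7, 10.4).
Jacobi T = -D⁻¹(L+U): T[1,0] = -(-1.2)/(2.7) = +0.4444; T[1,1] = 0.
  T[0,:] = [+0.0000, -0.1786, +0.4643]
  T[1,:] = [+0.4444, +0.0000, +0.7037]
  T[2,:] = [+0.3173, +0.3173, +0.0000]
eigenvalue magnitudes: 0.5792, 0.4887, 0.0904.
ρ(T) = max|λ| = 0.5792; 0.5792 < 1: convergent.

yes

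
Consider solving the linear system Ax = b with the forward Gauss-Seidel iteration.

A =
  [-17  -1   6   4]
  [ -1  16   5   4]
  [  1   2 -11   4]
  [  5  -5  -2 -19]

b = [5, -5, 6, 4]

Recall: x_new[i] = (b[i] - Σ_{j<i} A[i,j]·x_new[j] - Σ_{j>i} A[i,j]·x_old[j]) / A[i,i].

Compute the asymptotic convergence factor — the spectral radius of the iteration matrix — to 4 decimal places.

Let D = diag(-17, 16, -11, -19); L, U the strict triangles.
GS T = -(D+L)⁻¹U: row 0 first, T[0,1] = -(-1)/(-17) = -0.0588; later rows by forward substitution.
  T[0,:] = [+0.0000, -0.0588, +0.3529, +0.2353]
  T[1,:] = [+0.0000, -0.0037, -0.2904, -0.2353]
  T[2,:] = [+0.0000, -0.0060, -0.0207, +0.3422]
  T[3,:] = [+0.0000, -0.0139, +0.1715, +0.0878]
|roots of det(T-λI)|: 0.3012, 0.2100, 0.0278, 0.0000.
spectral radius ρ = 0.3012; 0.3012 < 1, so it converges for any x₀.

0.3012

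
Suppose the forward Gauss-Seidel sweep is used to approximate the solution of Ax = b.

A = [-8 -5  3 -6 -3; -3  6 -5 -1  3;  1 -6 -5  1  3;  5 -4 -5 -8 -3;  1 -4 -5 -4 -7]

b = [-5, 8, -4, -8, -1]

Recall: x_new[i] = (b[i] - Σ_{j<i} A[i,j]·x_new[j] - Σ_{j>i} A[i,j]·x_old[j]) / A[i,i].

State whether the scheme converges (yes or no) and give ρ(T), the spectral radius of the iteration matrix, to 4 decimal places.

Split A = D + L + U, D = diag(-8, 6, -5, -8, -7).
GS T = -(D+L)⁻¹U: row 0 first, T[0,3] = -(-6)/(-8) = -0.7500; later rows by forward substitution.
  T[0,:] = [+0.0000 -0.6250 +0.3750 -0.7500 -0.3750]
  T[1,:] = [+0.0000 -0.3125 +1.0208 -0.2083 -0.6875]
  T[2,:] = [+0.0000 +0.2500 -1.1500 +0.3000 +1.3500]
  T[3,:] = [+0.0000 -0.3906 +0.4427 -0.5521 -1.1094]
  T[4,:] = [+0.0000 +0.1339 +0.0387 +0.1131 +0.0089]
eigenvalue magnitudes: 1.4554, 0.4264, 0.1752, 0.0513, 0.0000.
spectral radius ρ = 1.4554; 1.4554 > 1, so it fails to converge.

no, ρ = 1.4554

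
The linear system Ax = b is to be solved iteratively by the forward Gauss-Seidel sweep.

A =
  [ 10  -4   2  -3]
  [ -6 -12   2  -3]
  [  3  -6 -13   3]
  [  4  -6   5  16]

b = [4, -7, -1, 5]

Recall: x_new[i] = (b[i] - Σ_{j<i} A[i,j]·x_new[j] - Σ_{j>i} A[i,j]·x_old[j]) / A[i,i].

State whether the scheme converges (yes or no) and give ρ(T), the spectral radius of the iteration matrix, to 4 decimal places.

Write A = D+L+U with D = diag(10, -12, -13, 16).
T_GS = -(D+L)⁻¹U: row 0 first, T[0,3] = -(-3)/(10) = +0.3000; later rows by forward substitution.
  T[0,:] = [+0.0000  +0.4000  -0.2000  +0.3000]
  T[1,:] = [+0.0000  -0.2000  +0.2667  -0.4000]
  T[2,:] = [+0.0000  +0.1846  -0.1692  +0.4846]
  T[3,:] = [+0.0000  -0.2327  +0.2029  -0.3764]
eigenvalue magnitudes: 0.8326, 0.0680, 0.0680, 0.0000.
ρ(T) = max|λ| = 0.8326; 0.8326 < 1, so it converges for any x₀.

yes, ρ = 0.8326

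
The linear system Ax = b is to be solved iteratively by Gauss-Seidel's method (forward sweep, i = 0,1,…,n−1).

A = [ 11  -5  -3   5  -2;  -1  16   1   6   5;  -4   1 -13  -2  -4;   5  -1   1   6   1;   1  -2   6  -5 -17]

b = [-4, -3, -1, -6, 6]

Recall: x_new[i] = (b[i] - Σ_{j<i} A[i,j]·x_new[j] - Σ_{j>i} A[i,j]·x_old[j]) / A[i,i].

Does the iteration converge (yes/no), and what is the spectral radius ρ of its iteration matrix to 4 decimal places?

yes, ρ = 0.5680

Let D = diag(11, 16, -13, 6, -17); L, U the strict triangles.
Gauss-Seidel: T = -(D+L)⁻¹U, row 0 first, T[0,4] = -(-2)/(11) = +0.1818; later rows by forward substitution.
  T[0,:] = [+0.0000, +0.4545, +0.2727, -0.4545, +0.1818]
  T[1,:] = [+0.0000, +0.0284, -0.0455, -0.4034, -0.3011]
  T[2,:] = [+0.0000, -0.1377, -0.0874, -0.0450, -0.3868]
  T[3,:] = [+0.0000, -0.3511, -0.2203, +0.3191, -0.3039]
  T[4,:] = [+0.0000, +0.0781, +0.0553, -0.0890, -0.0010]
|λ(T)| sorted: 0.5680, 0.2524, 0.0614, 0.0049, 0.0000.
spectral radius ρ = 0.5680; 0.5680 < 1 ⇒ converges.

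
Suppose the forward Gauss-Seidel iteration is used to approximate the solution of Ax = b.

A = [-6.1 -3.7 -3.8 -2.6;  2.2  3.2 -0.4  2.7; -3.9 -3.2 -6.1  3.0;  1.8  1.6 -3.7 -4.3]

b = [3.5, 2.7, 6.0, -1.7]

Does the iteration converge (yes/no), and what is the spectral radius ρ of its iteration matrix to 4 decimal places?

no, ρ = 1.3109

A = D + L + U where D = diag(-6.1, 3.2, -6.1, -4.3).
T_GS = -(D+L)⁻¹U: row 0 first, T[0,1] = -(-3.7)/(-6.1) = -0.6066; later rows by forward substitution.
  T[0,:] = [+0.0000  -0.6066  -0.6230  -0.4262]
  T[1,:] = [+0.0000  +0.4170  +0.5533  -0.5507]
  T[2,:] = [+0.0000  +0.1690  +0.1080  +1.0532]
  T[3,:] = [+0.0000  -0.2442  -0.1479  -1.2896]
|roots of det(T-λI)|: 1.3109, 0.5236, 0.0227, 0.0000.
ρ(T) = max|λ| = 1.3109; 1.3109 > 1 ⇒ diverges.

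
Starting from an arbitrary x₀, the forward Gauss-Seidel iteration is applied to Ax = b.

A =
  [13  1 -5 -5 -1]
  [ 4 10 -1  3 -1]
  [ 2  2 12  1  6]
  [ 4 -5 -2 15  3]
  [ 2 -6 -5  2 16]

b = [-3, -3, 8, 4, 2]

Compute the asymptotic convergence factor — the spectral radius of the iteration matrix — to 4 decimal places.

Let D = diag(13, 10, 12, 15, 16); L, U the strict triangles.
Gauss-Seidel: T = -(D+L)⁻¹U, row 0 first, T[0,4] = -(-1)/(13) = +0.0769; later rows by forward substitution.
  T[0,:] = [+0.0000  -0.0769  +0.3846  +0.3846  +0.0769]
  T[1,:] = [+0.0000  +0.0308  -0.0538  -0.4538  +0.0692]
  T[2,:] = [+0.0000  +0.0077  -0.0551  -0.0718  -0.5244]
  T[3,:] = [+0.0000  +0.0318  -0.1279  -0.2634  -0.2674]
  T[4,:] = [+0.0000  +0.0196  -0.0695  -0.2078  -0.1141]
|eigenvalues of T|: 0.5143, 0.0850, 0.0850, 0.0043, 0.0000.
spectral radius ρ = 0.5143; 0.5143 < 1: convergent.

0.5143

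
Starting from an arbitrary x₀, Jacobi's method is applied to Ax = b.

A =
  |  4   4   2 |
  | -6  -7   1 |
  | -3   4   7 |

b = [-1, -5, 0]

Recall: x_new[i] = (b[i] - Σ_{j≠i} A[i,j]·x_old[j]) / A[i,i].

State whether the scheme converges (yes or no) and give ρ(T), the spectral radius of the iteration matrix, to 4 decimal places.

yes, ρ = 0.9415

Split A = D + L + U, D = diag(4, -7, 7).
Jacobi: T = -D⁻¹(L+U), T[0,2] = -(2)/(4) = -0.5000; T[0,0] = 0.
  T[0,:] = [+0.0000, -1.0000, -0.5000]
  T[1,:] = [-0.8571, +0.0000, +0.1429]
  T[2,:] = [+0.4286, -0.5714, +0.0000]
eigenvalue magnitudes: 0.9415, 0.5702, 0.5702.
spectral radius ρ = 0.9415; 0.9415 < 1: convergent.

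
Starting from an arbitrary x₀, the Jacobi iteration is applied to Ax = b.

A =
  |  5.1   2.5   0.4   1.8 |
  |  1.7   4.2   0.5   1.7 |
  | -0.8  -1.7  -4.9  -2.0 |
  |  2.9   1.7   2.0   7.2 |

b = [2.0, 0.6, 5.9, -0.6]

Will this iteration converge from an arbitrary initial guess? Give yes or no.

yes

Write A = D+L+U with D = diag(5.1, 4.2, -4.9, 7.2).
Jacobi: T = -D⁻¹(L+U), T[2,3] = -(-2)/(-4.9) = -0.4082; T[2,2] = 0.
  T[0,:] = [+0.0000 -0.4902 -0.0784 -0.3529]
  T[1,:] = [-0.4048 +0.0000 -0.1190 -0.4048]
  T[2,:] = [-0.1633 -0.3469 +0.0000 -0.4082]
  T[3,:] = [-0.4028 -0.2361 -0.2778 +0.0000]
|λ(T)| sorted: 0.9216, 0.4323, 0.4323, 0.0690.
ρ = 0.9216; 0.9216 < 1 ⇒ converges.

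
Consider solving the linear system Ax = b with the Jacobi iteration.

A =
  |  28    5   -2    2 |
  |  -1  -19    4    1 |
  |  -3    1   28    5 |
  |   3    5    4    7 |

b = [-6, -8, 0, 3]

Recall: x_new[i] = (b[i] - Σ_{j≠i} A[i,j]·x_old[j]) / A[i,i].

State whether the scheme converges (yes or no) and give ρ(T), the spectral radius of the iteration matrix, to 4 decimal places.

yes, ρ = 0.4211

A = D + L + U where D = diag(28, -19, 28, 7).
T_J = -D⁻¹(L+U): T[3,0] = -(3)/(7) = -0.4286; T[3,3] = 0.
  T[0,:] = [+0.0000  -0.1786  +0.0714  -0.0714]
  T[1,:] = [-0.0526  +0.0000  +0.2105  +0.0526]
  T[2,:] = [+0.1071  -0.0357  +0.0000  -0.1786]
  T[3,:] = [-0.4286  -0.7143  -0.5714  +0.0000]
|eigenvalues of T|: 0.4211, 0.3088, 0.3088, 0.0483.
ρ(T) = max|λ| = 0.4211; 0.4211 < 1: convergent.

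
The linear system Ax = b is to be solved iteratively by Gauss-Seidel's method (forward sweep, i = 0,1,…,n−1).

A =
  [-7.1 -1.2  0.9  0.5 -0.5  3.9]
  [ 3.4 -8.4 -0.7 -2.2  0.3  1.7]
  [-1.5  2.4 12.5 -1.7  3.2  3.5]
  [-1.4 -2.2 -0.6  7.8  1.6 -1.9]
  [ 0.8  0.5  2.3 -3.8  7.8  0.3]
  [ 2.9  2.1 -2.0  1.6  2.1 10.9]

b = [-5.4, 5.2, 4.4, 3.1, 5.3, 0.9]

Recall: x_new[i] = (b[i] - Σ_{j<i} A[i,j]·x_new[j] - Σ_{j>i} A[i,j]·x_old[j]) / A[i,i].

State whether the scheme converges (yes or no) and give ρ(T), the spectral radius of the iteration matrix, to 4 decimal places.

Write A = D+L+U with D = diag(-7.1, -8.4, 12.5, 7.8, 7.8, 10.9).
Gauss-Seidel: T = -(D+L)⁻¹U, row 0 first, T[0,3] = -(0.5)/(-7.1) = +0.0704; later rows by forward substitution.
  T[0,:] = [+0.0000  -0.1690  +0.1268  +0.0704  -0.0704  +0.5493]
  T[1,:] = [+0.0000  -0.0684  -0.0320  -0.2334  +0.0072  +0.4247]
  T[2,:] = [+0.0000  -0.0071  +0.0214  +0.1893  -0.2658  -0.2956]
  T[3,:] = [+0.0000  -0.0502  +0.0154  -0.0386  -0.2362  +0.4392]
  T[4,:] = [+0.0000  -0.0006  -0.0098  -0.0669  -0.0299  +0.1791]
  T[5,:] = [+0.0000  +0.0643  -0.0240  +0.0795  +0.0090  -0.3812]
|eigenvalues of T|: 0.5775, 0.1668, 0.0679, 0.0679, 0.0091, 0.0000.
ρ(T) = max|λ| = 0.5775; 0.5775 < 1, so it converges for any x₀.

yes, ρ = 0.5775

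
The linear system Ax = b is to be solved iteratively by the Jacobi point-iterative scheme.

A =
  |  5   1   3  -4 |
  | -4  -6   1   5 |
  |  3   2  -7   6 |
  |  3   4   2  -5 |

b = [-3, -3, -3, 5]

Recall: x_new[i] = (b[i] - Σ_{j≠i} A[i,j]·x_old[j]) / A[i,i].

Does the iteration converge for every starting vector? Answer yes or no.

Let D = diag(5, -6, -7, -5); L, U the strict triangles.
T_J = -D⁻¹(L+U): T[0,1] = -(1)/(5) = -0.2000; T[0,0] = 0.
  T[0,:] = [+0.0000  -0.2000  -0.6000  +0.8000]
  T[1,:] = [-0.6667  +0.0000  +0.1667  +0.8333]
  T[2,:] = [+0.4286  +0.2857  +0.0000  +0.8571]
  T[3,:] = [+0.6000  +0.8000  +0.4000  +0.0000]
moduli |λ_i(T)| = 1.3517, 1.1181, 0.3905, 0.3905.
ρ = 1.3517; 1.3517 > 1, so it fails to converge.

no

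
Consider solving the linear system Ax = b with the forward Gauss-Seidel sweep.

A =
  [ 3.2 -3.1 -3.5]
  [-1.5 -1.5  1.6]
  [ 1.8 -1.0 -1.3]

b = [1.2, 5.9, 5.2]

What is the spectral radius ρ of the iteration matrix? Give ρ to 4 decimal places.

1.5125

Diagonal D = diag(3.2, -1.5, -1.3); L, U strict lower/upper.
Gauss-Seidel: T = -(D+L)⁻¹U, row 0 first, T[0,1] = -(-3.1)/(3.2) = +0.9688; later rows by forward substitution.
  T[0,:] = [+0.0000  +0.9688  +1.0938]
  T[1,:] = [+0.0000  -0.9688  -0.0271]
  T[2,:] = [+0.0000  +2.0865  +1.5353]
eigenvalue magnitudes: 1.5125, 0.9460, 0.0000.
ρ(T) = max|λ| = 1.5125; 1.5125 > 1: divergent.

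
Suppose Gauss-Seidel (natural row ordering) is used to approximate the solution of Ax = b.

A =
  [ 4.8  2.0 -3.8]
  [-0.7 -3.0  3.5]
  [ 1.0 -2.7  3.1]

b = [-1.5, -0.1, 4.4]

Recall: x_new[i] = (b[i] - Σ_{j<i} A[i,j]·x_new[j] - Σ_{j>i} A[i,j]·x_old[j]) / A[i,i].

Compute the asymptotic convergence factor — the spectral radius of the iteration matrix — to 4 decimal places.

Diagonal D = diag(4.8, -3, 3.1); L, U strict lower/upper.
T_GS = -(D+L)⁻¹U: row 0 first, T[0,2] = -(-3.8)/(4.8) = +0.7917; later rows by forward substitution.
  T[0,:] = [+0.0000 -0.4167 +0.7917]
  T[1,:] = [+0.0000 +0.0972 +0.9819]
  T[2,:] = [+0.0000 +0.2191 +0.5999]
|eigenvalues of T|: 0.8761, 0.1790, 0.0000.
spectral radius ρ = 0.8761; 0.8761 < 1, so it converges for any x₀.

0.8761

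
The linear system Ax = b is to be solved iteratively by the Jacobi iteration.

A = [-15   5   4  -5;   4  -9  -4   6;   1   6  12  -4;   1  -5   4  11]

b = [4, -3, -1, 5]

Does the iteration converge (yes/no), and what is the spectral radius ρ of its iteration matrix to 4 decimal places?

A = D + L + U where D = diag(-15, -9, 12, 11).
Jacobi T = -D⁻¹(L+U): T[1,0] = -(4)/(-9) = +0.4444; T[1,1] = 0.
  T[0,:] = [+0.0000 +0.3333 +0.2667 -0.3333]
  T[1,:] = [+0.4444 +0.0000 -0.4444 +0.6667]
  T[2,:] = [-0.0833 -0.5000 +0.0000 +0.3333]
  T[3,:] = [-0.0909 +0.4545 -0.3636 +0.0000]
eigenvalue magnitudes: 0.8423, 0.6813, 0.1988, 0.1988.
ρ = 0.8423; 0.8423 < 1, so it converges for any x₀.

yes, ρ = 0.8423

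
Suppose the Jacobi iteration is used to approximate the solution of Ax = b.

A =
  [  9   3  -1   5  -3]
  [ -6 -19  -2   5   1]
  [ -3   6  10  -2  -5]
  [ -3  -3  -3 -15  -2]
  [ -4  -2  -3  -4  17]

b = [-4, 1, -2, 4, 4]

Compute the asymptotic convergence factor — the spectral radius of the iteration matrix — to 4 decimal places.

Diagonal D = diag(9, -19, 10, -15, 17); L, U strict lower/upper.
Jacobi T = -D⁻¹(L+U): T[1,4] = -(1)/(-19) = +0.0526; T[1,1] = 0.
  T[0,:] = [+0.0000, -0.3333, +0.1111, -0.5556, +0.3333]
  T[1,:] = [-0.3158, +0.0000, -0.1053, +0.2632, +0.0526]
  T[2,:] = [+0.3000, -0.6000, +0.0000, +0.2000, +0.5000]
  T[3,:] = [-0.2000, -0.2000, -0.2000, +0.0000, -0.1333]
  T[4,:] = [+0.2353, +0.1176, +0.1765, +0.2353, +0.0000]
moduli |λ_i(T)| = 0.7274, 0.6142, 0.3175, 0.3175, 0.1349.
ρ(T) = max|λ| = 0.7274; 0.7274 < 1: convergent.

0.7274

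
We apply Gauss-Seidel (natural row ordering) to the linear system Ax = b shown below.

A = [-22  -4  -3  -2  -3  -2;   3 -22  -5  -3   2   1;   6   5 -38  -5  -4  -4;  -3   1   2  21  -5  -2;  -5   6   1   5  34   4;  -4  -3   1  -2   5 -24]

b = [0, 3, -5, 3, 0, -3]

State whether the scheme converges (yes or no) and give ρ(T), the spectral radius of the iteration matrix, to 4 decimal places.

Diagonal D = diag(-22, -22, -38, 21, 34, -24); L, U strict lower/upper.
Gauss-Seidel: T = -(D+L)⁻¹U, row 0 first, T[0,5] = -(-2)/(-22) = -0.0909; later rows by forward substitution.
  T[0,:] = [+0.0000 -0.1818 -0.1364 -0.0909 -0.1364 -0.0909]
  T[1,:] = [+0.0000 -0.0248 -0.2459 -0.1488 +0.0723 +0.0331]
  T[2,:] = [+0.0000 -0.0320 -0.0539 -0.1655 -0.1173 -0.1153]
  T[3,:] = [+0.0000 -0.0217 -0.0026 +0.0099 +0.2263 +0.0917]
  T[4,:] = [+0.0000 -0.0182 +0.0253 +0.0163 -0.0627 -0.1469]
  T[5,:] = [+0.0000 +0.0301 +0.0567 +0.0294 -0.0231 -0.0320]
|eigenvalues of T|: 0.2191, 0.1113, 0.1113, 0.0967, 0.0967, 0.0000.
ρ = 0.2191; 0.2191 < 1, so it converges for any x₀.

yes, ρ = 0.2191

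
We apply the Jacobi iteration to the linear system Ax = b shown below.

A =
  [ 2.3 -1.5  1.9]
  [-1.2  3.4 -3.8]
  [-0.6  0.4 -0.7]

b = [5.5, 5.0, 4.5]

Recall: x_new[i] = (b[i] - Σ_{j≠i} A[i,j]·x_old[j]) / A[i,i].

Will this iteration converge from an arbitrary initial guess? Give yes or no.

no

Write A = D+L+U with D = diag(2.3, 3.4, -0.7).
Jacobi T = -D⁻¹(L+U): T[0,1] = -(-1.5)/(2.3) = +0.6522; T[0,0] = 0.
  T[0,:] = [+0.0000  +0.6522  -0.8261]
  T[1,:] = [+0.3529  +0.0000  +1.1176]
  T[2,:] = [-0.8571  +0.5714  +0.0000]
eigenvalue magnitudes: 1.4562, 0.7372, 0.7372.
spectral radius ρ = 1.4562; 1.4562 > 1: divergent.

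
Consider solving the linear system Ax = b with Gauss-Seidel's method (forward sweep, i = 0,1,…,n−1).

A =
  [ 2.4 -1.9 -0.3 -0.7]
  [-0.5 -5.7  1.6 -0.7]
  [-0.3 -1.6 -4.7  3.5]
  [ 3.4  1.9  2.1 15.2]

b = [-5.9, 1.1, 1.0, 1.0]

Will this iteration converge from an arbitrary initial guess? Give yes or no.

yes

Write A = D+L+U with D = diag(2.4, -5.7, -4.7, 15.2).
Gauss-Seidel: T = -(D+L)⁻¹U, row 0 first, T[0,1] = -(-1.9)/(2.4) = +0.7917; later rows by forward substitution.
  T[0,:] = [+0.0000 +0.7917 +0.1250 +0.2917]
  T[1,:] = [+0.0000 -0.0694 +0.2697 -0.1484]
  T[2,:] = [+0.0000 -0.0269 -0.0998 +0.7766]
  T[3,:] = [+0.0000 -0.1647 -0.0479 -0.1540]
eigenvalue magnitudes: 0.4124, 0.2996, 0.2996, 0.0000.
ρ = 0.4124; 0.4124 < 1 ⇒ converges.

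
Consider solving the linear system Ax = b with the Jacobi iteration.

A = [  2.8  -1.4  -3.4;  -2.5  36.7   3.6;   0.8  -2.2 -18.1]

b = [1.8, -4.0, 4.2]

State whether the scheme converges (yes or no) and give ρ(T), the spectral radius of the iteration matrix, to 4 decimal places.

Split A = D + L + U, D = diag(2.8, 36.7, -18.1).
T_J = -D⁻¹(L+U): T[0,2] = -(-3.4)/(2.8) = +1.2143; T[0,0] = 0.
  T[0,:] = [+0.0000  +0.5000  +1.2143]
  T[1,:] = [+0.0681  +0.0000  -0.0981]
  T[2,:] = [+0.0442  -0.1215  +0.0000]
|roots of det(T-λI)|: 0.3649, 0.1830, 0.1830.
ρ = 0.3649; 0.3649 < 1, so it converges for any x₀.

yes, ρ = 0.3649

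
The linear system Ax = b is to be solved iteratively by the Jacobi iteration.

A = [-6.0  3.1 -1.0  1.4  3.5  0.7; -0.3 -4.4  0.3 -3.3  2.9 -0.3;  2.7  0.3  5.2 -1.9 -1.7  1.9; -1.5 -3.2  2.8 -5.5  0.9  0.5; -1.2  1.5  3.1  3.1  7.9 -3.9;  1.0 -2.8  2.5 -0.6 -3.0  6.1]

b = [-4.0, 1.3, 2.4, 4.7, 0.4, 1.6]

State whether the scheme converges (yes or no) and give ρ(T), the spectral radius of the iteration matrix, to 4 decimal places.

no, ρ = 1.1268

Let D = diag(-6, -4.4, 5.2, -5.5, 7.9, 6.1); L, U the strict triangles.
T_J = -D⁻¹(L+U): T[3,5] = -(0.5)/(-5.5) = +0.0909; T[3,3] = 0.
  T[0,:] = [+0.0000  +0.5167  -0.1667  +0.2333  +0.5833  +0.1167]
  T[1,:] = [-0.0682  +0.0000  +0.0682  -0.7500  +0.6591  -0.0682]
  T[2,:] = [-0.5192  -0.0577  +0.0000  +0.3654  +0.3269  -0.3654]
  T[3,:] = [-0.2727  -0.5818  +0.5091  +0.0000  +0.1636  +0.0909]
  T[4,:] = [+0.1519  -0.1899  -0.3924  -0.3924  +0.0000  +0.4937]
  T[5,:] = [-0.1639  +0.4590  -0.4098  +0.0984  +0.4918  +0.0000]
moduli |λ_i(T)| = 1.1268, 0.8926, 0.6856, 0.6856, 0.1614, 0.1614.
spectral radius ρ = 1.1268; 1.1268 > 1, so it fails to converge.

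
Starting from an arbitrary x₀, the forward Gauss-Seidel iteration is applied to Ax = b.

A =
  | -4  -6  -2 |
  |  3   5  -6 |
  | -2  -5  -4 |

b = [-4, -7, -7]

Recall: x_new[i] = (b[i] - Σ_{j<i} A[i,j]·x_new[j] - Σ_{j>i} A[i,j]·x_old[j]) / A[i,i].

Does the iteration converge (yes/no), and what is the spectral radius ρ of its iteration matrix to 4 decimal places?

A = D + L + U where D = diag(-4, 5, -4).
T_GS = -(D+L)⁻¹U: row 0 first, T[0,2] = -(-2)/(-4) = -0.5000; later rows by forward substitution.
  T[0,:] = [+0.0000  -1.5000  -0.5000]
  T[1,:] = [+0.0000  +0.9000  +1.5000]
  T[2,:] = [+0.0000  -0.3750  -1.6250]
|roots of det(T-λI)|: 1.3781, 0.6531, 0.0000.
ρ = 1.3781; 1.3781 > 1: divergent.

no, ρ = 1.3781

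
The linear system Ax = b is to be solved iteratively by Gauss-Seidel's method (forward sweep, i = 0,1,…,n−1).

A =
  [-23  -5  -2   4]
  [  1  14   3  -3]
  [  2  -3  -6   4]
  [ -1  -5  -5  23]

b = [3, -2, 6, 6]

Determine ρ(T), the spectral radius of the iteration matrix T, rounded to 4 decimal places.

0.1670

Write A = D+L+U with D = diag(-23, 14, -6, 23).
T_GS = -(D+L)⁻¹U: row 0 first, T[0,3] = -(4)/(-23) = +0.1739; later rows by forward substitution.
  T[0,:] = [+0.0000 -0.2174 -0.0870 +0.1739]
  T[1,:] = [+0.0000 +0.0155 -0.2081 +0.2019]
  T[2,:] = [+0.0000 -0.0802 +0.0751 +0.6237]
  T[3,:] = [+0.0000 -0.0235 -0.0327 +0.1870]
|eigenvalues of T|: 0.1670, 0.0899, 0.0899, 0.0000.
ρ = 0.1670; 0.1670 < 1 ⇒ converges.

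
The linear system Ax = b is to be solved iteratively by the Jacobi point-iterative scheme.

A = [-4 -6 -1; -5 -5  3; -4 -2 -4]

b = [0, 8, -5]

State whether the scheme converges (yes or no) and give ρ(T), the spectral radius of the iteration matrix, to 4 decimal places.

no, ρ = 1.4136

Diagonal D = diag(-4, -5, -4); L, U strict lower/upper.
Jacobi T = -D⁻¹(L+U): T[0,1] = -(-6)/(-4) = -1.5000; T[0,0] = 0.
  T[0,:] = [+0.0000 -1.5000 -0.2500]
  T[1,:] = [-1.0000 +0.0000 +0.6000]
  T[2,:] = [-1.0000 -0.5000 +0.0000]
|roots of det(T-λI)|: 1.4136, 0.7404, 0.7404.
ρ = 1.4136; 1.4136 > 1: divergent.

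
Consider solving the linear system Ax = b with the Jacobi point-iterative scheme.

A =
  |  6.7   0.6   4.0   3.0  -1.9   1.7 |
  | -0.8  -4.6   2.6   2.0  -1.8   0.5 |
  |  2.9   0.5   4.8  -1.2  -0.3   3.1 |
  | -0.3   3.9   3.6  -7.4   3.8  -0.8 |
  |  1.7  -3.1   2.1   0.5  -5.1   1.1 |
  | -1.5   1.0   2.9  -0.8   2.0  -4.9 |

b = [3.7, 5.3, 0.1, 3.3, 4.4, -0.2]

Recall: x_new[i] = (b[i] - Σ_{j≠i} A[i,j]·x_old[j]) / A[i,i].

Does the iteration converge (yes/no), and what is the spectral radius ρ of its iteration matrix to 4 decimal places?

no, ρ = 1.1571

Split A = D + L + U, D = diag(6.7, -4.6, 4.8, -7.4, -5.1, -4.9).
T_J = -D⁻¹(L+U): T[5,0] = -(-1.5)/(-4.9) = -0.3061; T[5,5] = 0.
  T[0,:] = [+0.0000, -0.0896, -0.5970, -0.4478, +0.2836, -0.2537]
  T[1,:] = [-0.1739, +0.0000, +0.5652, +0.4348, -0.3913, +0.1087]
  T[2,:] = [-0.6042, -0.1042, +0.0000, +0.2500, +0.0625, -0.6458]
  T[3,:] = [-0.0405, +0.5270, +0.4865, +0.0000, +0.5135, -0.1081]
  T[4,:] = [+0.3333, -0.6078, +0.4118, +0.0980, +0.0000, +0.2157]
  T[5,:] = [-0.3061, +0.2041, +0.5918, -0.1633, +0.4082, +0.0000]
moduli |λ_i(T)| = 1.1571, 0.8162, 0.4223, 0.4223, 0.2941, 0.2473.
spectral radius ρ = 1.1571; 1.1571 > 1: divergent.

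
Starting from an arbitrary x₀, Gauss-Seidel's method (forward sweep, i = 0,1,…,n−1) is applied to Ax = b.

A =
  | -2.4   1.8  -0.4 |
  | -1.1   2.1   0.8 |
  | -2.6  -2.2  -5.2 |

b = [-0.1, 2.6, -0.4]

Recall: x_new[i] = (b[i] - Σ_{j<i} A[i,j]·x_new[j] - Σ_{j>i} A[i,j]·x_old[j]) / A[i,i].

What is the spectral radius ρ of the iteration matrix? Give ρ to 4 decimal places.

Split A = D + L + U, D = diag(-2.4, 2.1, -5.2).
T_GS = -(D+L)⁻¹U: row 0 first, T[0,1] = -(1.8)/(-2.4) = +0.7500; later rows by forward substitution.
  T[0,:] = [+0.0000, +0.7500, -0.1667]
  T[1,:] = [+0.0000, +0.3929, -0.4683]
  T[2,:] = [+0.0000, -0.5412, +0.2814]
moduli |λ_i(T)| = 0.8436, 0.1693, 0.0000.
spectral radius ρ = 0.8436; 0.8436 < 1, so it converges for any x₀.

0.8436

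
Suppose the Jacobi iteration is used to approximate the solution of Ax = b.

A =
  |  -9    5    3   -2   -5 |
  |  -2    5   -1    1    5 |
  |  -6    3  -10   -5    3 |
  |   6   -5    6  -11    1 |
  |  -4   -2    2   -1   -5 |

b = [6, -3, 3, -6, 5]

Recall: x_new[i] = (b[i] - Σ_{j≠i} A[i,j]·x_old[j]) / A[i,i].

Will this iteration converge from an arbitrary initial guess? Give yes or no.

Write A = D+L+U with D = diag(-9, 5, -10, -11, -5).
Jacobi T = -D⁻¹(L+U): T[2,4] = -(3)/(-10) = +0.3000; T[2,2] = 0.
  T[0,:] = [+0.0000 +0.5556 +0.3333 -0.2222 -0.5556]
  T[1,:] = [+0.4000 +0.0000 +0.2000 -0.2000 -1.0000]
  T[2,:] = [-0.6000 +0.3000 +0.0000 -0.5000 +0.3000]
  T[3,:] = [+0.5455 -0.4545 +0.5455 +0.0000 +0.0909]
  T[4,:] = [-0.8000 -0.4000 +0.4000 -0.2000 +0.0000]
|λ(T)| sorted: 1.2325, 0.8800, 0.7178, 0.7178, 0.4271.
ρ(T) = max|λ| = 1.2325; 1.2325 > 1 ⇒ diverges.

no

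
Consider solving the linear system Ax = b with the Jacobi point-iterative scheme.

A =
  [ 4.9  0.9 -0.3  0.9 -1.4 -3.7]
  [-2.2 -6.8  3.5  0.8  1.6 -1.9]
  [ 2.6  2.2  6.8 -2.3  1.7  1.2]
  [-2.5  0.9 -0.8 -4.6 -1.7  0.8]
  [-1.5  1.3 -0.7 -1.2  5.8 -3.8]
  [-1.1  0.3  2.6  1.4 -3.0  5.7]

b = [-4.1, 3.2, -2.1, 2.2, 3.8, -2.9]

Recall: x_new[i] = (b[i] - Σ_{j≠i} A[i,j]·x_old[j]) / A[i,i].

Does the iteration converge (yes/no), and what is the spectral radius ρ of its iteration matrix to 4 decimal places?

Diagonal D = diag(4.9, -6.8, 6.8, -4.6, 5.8, 5.7); L, U strict lower/upper.
Jacobi: T = -D⁻¹(L+U), T[5,4] = -(-3)/(5.7) = +0.5263; T[5,5] = 0.
  T[0,:] = [+0.0000, -0.1837, +0.0612, -0.1837, +0.2857, +0.7551]
  T[1,:] = [-0.3235, +0.0000, +0.5147, +0.1176, +0.2353, -0.2794]
  T[2,:] = [-0.3824, -0.3235, +0.0000, +0.3382, -0.2500, -0.1765]
  T[3,:] = [-0.5435, +0.1957, -0.1739, +0.0000, -0.3696, +0.1739]
  T[4,:] = [+0.2586, -0.2241, +0.1207, +0.2069, +0.0000, +0.6552]
  T[5,:] = [+0.1930, -0.0526, -0.4561, -0.2456, +0.5263, +0.0000]
moduli |λ_i(T)| = 1.1252, 0.6857, 0.6857, 0.5866, 0.5866, 0.1621.
ρ = 1.1252; 1.1252 > 1, so it fails to converge.

no, ρ = 1.1252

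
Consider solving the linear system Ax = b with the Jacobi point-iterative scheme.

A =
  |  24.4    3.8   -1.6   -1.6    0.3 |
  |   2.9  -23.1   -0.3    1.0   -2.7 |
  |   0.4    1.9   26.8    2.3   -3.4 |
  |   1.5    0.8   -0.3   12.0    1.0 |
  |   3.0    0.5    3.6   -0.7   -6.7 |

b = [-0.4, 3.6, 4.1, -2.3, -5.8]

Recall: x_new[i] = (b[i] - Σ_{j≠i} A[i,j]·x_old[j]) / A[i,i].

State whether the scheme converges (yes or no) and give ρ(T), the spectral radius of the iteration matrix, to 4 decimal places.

yes, ρ = 0.3373

A = D + L + U where D = diag(24.4, -23.1, 26.8, 12, -6.7).
Jacobi: T = -D⁻¹(L+U), T[4,2] = -(3.6)/(-6.7) = +0.5373; T[4,4] = 0.
  T[0,:] = [+0.0000  -0.1557  +0.0656  +0.0656  -0.0123]
  T[1,:] = [+0.1255  +0.0000  -0.0130  +0.0433  -0.1169]
  T[2,:] = [-0.0149  -0.0709  +0.0000  -0.0858  +0.1269]
  T[3,:] = [-0.1250  -0.0667  +0.0250  +0.0000  -0.0833]
  T[4,:] = [+0.4478  +0.0746  +0.5373  -0.1045  +0.0000]
moduli |λ_i(T)| = 0.3373, 0.2079, 0.2079, 0.1321, 0.1321.
ρ = 0.3373; 0.3373 < 1: convergent.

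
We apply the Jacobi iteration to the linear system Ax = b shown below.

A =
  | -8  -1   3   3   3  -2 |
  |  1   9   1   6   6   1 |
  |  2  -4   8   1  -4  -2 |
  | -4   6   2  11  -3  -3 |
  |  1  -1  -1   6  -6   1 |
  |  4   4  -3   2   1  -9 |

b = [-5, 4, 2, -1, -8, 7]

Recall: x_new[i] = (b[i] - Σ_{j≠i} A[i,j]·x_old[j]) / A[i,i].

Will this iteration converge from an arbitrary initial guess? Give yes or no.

no

Let D = diag(-8, 9, 8, 11, -6, -9); L, U the strict triangles.
Jacobi: T = -D⁻¹(L+U), T[3,2] = -(2)/(11) = -0.1818; T[3,3] = 0.
  T[0,:] = [+0.0000, -0.1250, +0.3750, +0.3750, +0.3750, -0.2500]
  T[1,:] = [-0.1111, +0.0000, -0.1111, -0.6667, -0.6667, -0.1111]
  T[2,:] = [-0.2500, +0.5000, +0.0000, -0.1250, +0.5000, +0.2500]
  T[3,:] = [+0.3636, -0.5455, -0.1818, +0.0000, +0.2727, +0.2727]
  T[4,:] = [+0.1667, -0.1667, -0.1667, +1.0000, +0.0000, +0.1667]
  T[5,:] = [+0.4444, +0.4444, -0.3333, +0.2222, +0.1111, +0.0000]
eigenvalue magnitudes: 1.2505, 0.6779, 0.6779, 0.5849, 0.5849, 0.0043.
ρ(T) = max|λ| = 1.2505; 1.2505 > 1 ⇒ diverges.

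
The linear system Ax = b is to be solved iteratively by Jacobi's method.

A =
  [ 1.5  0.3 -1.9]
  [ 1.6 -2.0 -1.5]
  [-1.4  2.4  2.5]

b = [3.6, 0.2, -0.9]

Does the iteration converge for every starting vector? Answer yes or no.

no

Split A = D + L + U, D = diag(1.5, -2, 2.5).
Jacobi: T = -D⁻¹(L+U), T[1,0] = -(1.6)/(-2) = +0.8000; T[1,1] = 0.
  T[0,:] = [+0.0000  -0.2000  +1.2667]
  T[1,:] = [+0.8000  +0.0000  -0.7500]
  T[2,:] = [+0.5600  -0.9600  +0.0000]
eigenvalue magnitudes: 1.3828, 0.8017, 0.8017.
spectral radius ρ = 1.3828; 1.3828 > 1 ⇒ diverges.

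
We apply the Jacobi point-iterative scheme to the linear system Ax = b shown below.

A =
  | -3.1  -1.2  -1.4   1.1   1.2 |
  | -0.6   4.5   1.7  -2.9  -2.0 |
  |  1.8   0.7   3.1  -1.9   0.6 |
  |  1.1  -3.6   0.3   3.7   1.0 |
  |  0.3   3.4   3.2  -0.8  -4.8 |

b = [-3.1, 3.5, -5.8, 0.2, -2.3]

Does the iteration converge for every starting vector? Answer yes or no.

no

Write A = D+L+U with D = diag(-3.1, 4.5, 3.1, 3.7, -4.8).
Jacobi: T = -D⁻¹(L+U), T[4,1] = -(3.4)/(-4.8) = +0.7083; T[4,4] = 0.
  T[0,:] = [+0.0000 -0.3871 -0.4516 +0.3548 +0.3871]
  T[1,:] = [+0.1333 +0.0000 -0.3778 +0.6444 +0.4444]
  T[2,:] = [-0.5806 -0.2258 +0.0000 +0.6129 -0.1935]
  T[3,:] = [-0.2973 +0.9730 -0.0811 +0.0000 -0.2703]
  T[4,:] = [+0.0625 +0.7083 +0.6667 -0.1667 +0.0000]
|roots of det(T-λI)|: 1.2120, 0.8622, 0.5501, 0.5501, 0.2595.
ρ = 1.2120; 1.2120 > 1, so it fails to converge.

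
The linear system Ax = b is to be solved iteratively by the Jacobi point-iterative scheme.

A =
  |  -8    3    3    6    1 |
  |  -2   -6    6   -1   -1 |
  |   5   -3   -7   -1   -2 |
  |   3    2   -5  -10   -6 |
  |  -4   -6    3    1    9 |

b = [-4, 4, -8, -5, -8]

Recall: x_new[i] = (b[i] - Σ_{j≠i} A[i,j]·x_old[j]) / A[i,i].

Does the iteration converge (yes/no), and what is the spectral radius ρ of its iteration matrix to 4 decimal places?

no, ρ = 1.1632

A = D + L + U where D = diag(-8, -6, -7, -10, 9).
T_J = -D⁻¹(L+U): T[2,4] = -(-2)/(-7) = -0.2857; T[2,2] = 0.
  T[0,:] = [+0.0000  +0.3750  +0.3750  +0.7500  +0.1250]
  T[1,:] = [-0.3333  +0.0000  +1.0000  -0.1667  -0.1667]
  T[2,:] = [+0.7143  -0.4286  +0.0000  -0.1429  -0.2857]
  T[3,:] = [+0.3000  +0.2000  -0.5000  +0.0000  -0.6000]
  T[4,:] = [+0.4444  +0.6667  -0.3333  -0.1111  +0.0000]
|eigenvalues of T|: 1.1632, 0.8748, 0.8748, 0.6340, 0.6340.
ρ(T) = max|λ| = 1.1632; 1.1632 > 1, so it fails to converge.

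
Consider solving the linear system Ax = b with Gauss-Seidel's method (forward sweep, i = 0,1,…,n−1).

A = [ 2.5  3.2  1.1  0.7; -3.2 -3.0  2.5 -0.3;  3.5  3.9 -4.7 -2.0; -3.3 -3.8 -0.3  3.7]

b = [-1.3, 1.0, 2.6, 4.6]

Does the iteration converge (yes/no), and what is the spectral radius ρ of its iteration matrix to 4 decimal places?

A = D + L + U where D = diag(2.5, -3, -4.7, 3.7).
GS T = -(D+L)⁻¹U: row 0 first, T[0,3] = -(0.7)/(2.5) = -0.2800; later rows by forward substitution.
  T[0,:] = [+0.0000, -1.2800, -0.4400, -0.2800]
  T[1,:] = [+0.0000, +1.3653, +1.3027, +0.1987]
  T[2,:] = [+0.0000, +0.1797, +0.7533, -0.4692]
  T[3,:] = [+0.0000, +0.2752, +1.0065, -0.0837]
|roots of det(T-λI)|: 1.5321, 0.5140, 0.5140, 0.0000.
spectral radius ρ = 1.5321; 1.5321 > 1: divergent.

no, ρ = 1.5321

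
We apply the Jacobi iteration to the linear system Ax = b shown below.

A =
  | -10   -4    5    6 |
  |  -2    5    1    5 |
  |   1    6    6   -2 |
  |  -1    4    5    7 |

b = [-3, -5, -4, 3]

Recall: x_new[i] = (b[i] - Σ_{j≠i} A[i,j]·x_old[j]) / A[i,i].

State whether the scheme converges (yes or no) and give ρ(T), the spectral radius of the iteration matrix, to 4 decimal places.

Diagonal D = diag(-10, 5, 6, 7); L, U strict lower/upper.
T_J = -D⁻¹(L+U): T[1,2] = -(1)/(5) = -0.2000; T[1,1] = 0.
  T[0,:] = [+0.0000 -0.4000 +0.5000 +0.6000]
  T[1,:] = [+0.4000 +0.0000 -0.2000 -1.0000]
  T[2,:] = [-0.1667 -1.0000 +0.0000 +0.3333]
  T[3,:] = [+0.1429 -0.5714 -0.7143 +0.0000]
|roots of det(T-λI)|: 1.1478, 0.8288, 0.8288, 0.3008.
ρ(T) = max|λ| = 1.1478; 1.1478 > 1: divergent.

no, ρ = 1.1478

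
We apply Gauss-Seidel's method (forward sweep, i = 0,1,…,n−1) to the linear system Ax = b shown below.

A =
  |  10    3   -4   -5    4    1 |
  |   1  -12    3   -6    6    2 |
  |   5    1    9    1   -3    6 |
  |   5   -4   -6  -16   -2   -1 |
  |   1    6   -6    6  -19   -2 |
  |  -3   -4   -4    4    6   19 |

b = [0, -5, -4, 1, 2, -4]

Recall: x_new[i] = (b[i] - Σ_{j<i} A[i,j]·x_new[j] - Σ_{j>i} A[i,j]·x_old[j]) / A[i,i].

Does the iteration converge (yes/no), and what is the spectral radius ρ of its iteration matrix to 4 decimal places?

yes, ρ = 0.6590

Diagonal D = diag(10, -12, 9, -16, -19, 19); L, U strict lower/upper.
Gauss-Seidel: T = -(D+L)⁻¹U, row 0 first, T[0,3] = -(-5)/(10) = +0.5000; later rows by forward substitution.
  T[0,:] = [+0.0000 -0.3000 +0.4000 +0.5000 -0.4000 -0.1000]
  T[1,:] = [+0.0000 -0.0250 +0.2833 -0.4583 +0.4667 +0.1583]
  T[2,:] = [+0.0000 +0.1694 -0.2537 -0.3380 +0.5037 -0.6287]
  T[3,:] = [+0.0000 -0.1510 +0.1493 +0.3976 -0.5556 +0.1024]
  T[4,:] = [+0.0000 -0.1249 +0.2378 +0.1139 -0.2082 +0.1704]
  T[5,:] = [+0.0000 +0.0543 -0.0371 -0.2083 +0.3238 -0.1902]
|λ(T)| sorted: 0.6590, 0.3790, 0.0838, 0.0838, 0.0099, 0.0000.
ρ = 0.6590; 0.6590 < 1 ⇒ converges.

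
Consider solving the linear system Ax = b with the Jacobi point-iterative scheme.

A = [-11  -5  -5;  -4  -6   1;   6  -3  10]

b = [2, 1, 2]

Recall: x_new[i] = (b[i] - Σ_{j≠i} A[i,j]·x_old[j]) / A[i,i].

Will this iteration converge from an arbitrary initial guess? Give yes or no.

Split A = D + L + U, D = diag(-11, -6, 10).
Jacobi: T = -D⁻¹(L+U), T[2,1] = -(-3)/(10) = +0.3000; T[2,2] = 0.
  T[0,:] = [+0.0000 -0.4545 -0.4545]
  T[1,:] = [-0.6667 +0.0000 +0.1667]
  T[2,:] = [-0.6000 +0.3000 +0.0000]
eigenvalue magnitudes: 0.8833, 0.6432, 0.2400.
ρ = 0.8833; 0.8833 < 1, so it converges for any x₀.

yes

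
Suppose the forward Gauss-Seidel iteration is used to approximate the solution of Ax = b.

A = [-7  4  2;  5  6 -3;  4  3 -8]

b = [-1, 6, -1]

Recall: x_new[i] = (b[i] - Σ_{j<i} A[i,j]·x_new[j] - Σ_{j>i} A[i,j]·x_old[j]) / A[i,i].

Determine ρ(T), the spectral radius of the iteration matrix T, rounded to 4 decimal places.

0.5134

Split A = D + L + U, D = diag(-7, 6, -8).
T_GS = -(D+L)⁻¹U: row 0 first, T[0,1] = -(4)/(-7) = +0.5714; later rows by forward substitution.
  T[0,:] = [+0.0000, +0.5714, +0.2857]
  T[1,:] = [+0.0000, -0.4762, +0.2619]
  T[2,:] = [+0.0000, +0.1071, +0.2411]
|roots of det(T-λI)|: 0.5134, 0.2783, 0.0000.
ρ(T) = max|λ| = 0.5134; 0.5134 < 1: convergent.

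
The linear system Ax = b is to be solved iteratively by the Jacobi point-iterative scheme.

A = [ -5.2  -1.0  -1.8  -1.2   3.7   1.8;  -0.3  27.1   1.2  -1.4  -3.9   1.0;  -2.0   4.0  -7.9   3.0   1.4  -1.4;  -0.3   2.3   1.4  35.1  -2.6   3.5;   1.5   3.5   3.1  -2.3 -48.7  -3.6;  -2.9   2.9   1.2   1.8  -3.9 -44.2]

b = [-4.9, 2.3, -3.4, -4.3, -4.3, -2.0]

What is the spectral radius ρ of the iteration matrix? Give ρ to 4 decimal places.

Write A = D+L+U with D = diag(-5.2, 27.1, -7.9, 35.1, -48.7, -44.2).
T_J = -D⁻¹(L+U): T[1,0] = -(-0.3)/(27.1) = +0.0111; T[1,1] = 0.
  T[0,:] = [+0.0000, -0.1923, -0.3462, -0.2308, +0.7115, +0.3462]
  T[1,:] = [+0.0111, +0.0000, -0.0443, +0.0517, +0.1439, -0.0369]
  T[2,:] = [-0.2532, +0.5063, +0.0000, +0.3797, +0.1772, -0.1772]
  T[3,:] = [+0.0085, -0.0655, -0.0399, +0.0000, +0.0741, -0.0997]
  T[4,:] = [+0.0308, +0.0719, +0.0637, -0.0472, +0.0000, -0.0739]
  T[5,:] = [-0.0656, +0.0656, +0.0271, +0.0407, -0.0882, +0.0000]
eigenvalue magnitudes: 0.3516, 0.2368, 0.2368, 0.1551, 0.0363, 0.0363.
ρ = 0.3516; 0.3516 < 1, so it converges for any x₀.

0.3516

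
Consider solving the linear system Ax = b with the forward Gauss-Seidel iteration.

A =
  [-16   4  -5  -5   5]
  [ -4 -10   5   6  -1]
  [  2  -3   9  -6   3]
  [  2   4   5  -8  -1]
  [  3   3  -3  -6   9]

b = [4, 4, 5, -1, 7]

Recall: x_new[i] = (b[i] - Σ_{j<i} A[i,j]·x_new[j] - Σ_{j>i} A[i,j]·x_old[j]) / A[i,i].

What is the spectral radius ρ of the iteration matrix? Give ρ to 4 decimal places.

0.9218

A = D + L + U where D = diag(-16, -10, 9, -8, 9).
T_GS = -(D+L)⁻¹U: row 0 first, T[0,2] = -(-5)/(-16) = -0.3125; later rows by forward substitution.
  T[0,:] = [+0.0000, +0.2500, -0.3125, -0.3125, +0.3125]
  T[1,:] = [+0.0000, -0.1000, +0.6250, +0.7250, -0.2250]
  T[2,:] = [+0.0000, -0.0889, +0.2778, +0.9778, -0.4778]
  T[3,:] = [+0.0000, -0.0431, +0.4080, +0.8955, -0.4580]
  T[4,:] = [+0.0000, -0.1083, +0.2604, +0.7854, -0.4937]
moduli |λ_i(T)| = 0.9218, 0.2049, 0.2049, 0.0897, 0.0000.
spectral radius ρ = 0.9218; 0.9218 < 1 ⇒ converges.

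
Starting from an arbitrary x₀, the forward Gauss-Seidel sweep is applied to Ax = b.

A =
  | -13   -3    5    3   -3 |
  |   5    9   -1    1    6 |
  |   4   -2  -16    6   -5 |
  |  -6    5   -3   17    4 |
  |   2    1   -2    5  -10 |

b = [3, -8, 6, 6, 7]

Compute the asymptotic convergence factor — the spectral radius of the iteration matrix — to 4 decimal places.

Split A = D + L + U, D = diag(-13, 9, -16, 17, -10).
Gauss-Seidel: T = -(D+L)⁻¹U, row 0 first, T[0,2] = -(5)/(-13) = +0.3846; later rows by forward substitution.
  T[0,:] = [+0.0000  -0.2308  +0.3846  +0.2308  -0.2308]
  T[1,:] = [+0.0000  +0.1282  -0.1026  -0.2393  -0.5385]
  T[2,:] = [+0.0000  -0.0737  +0.1090  +0.4626  -0.3029]
  T[3,:] = [+0.0000  -0.1322  +0.1851  +0.2335  -0.2118]
  T[4,:] = [+0.0000  -0.0847  +0.1374  +0.0464  -0.1453]
eigenvalue magnitudes: 0.5250, 0.2624, 0.0573, 0.0573, 0.0000.
ρ(T) = max|λ| = 0.5250; 0.5250 < 1 ⇒ converges.

0.5250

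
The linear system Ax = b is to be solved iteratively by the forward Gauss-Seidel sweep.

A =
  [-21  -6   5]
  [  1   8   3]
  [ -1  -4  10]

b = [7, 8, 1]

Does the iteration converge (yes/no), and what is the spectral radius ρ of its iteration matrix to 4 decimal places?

yes, ρ = 0.1667

Let D = diag(-21, 8, 10); L, U the strict triangles.
Gauss-Seidel: T = -(D+L)⁻¹U, row 0 first, T[0,2] = -(5)/(-21) = +0.2381; later rows by forward substitution.
  T[0,:] = [+0.0000 -0.2857 +0.2381]
  T[1,:] = [+0.0000 +0.0357 -0.4048]
  T[2,:] = [+0.0000 -0.0143 -0.1381]
|eigenvalues of T|: 0.1667, 0.0643, 0.0000.
ρ(T) = max|λ| = 0.1667; 0.1667 < 1: convergent.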